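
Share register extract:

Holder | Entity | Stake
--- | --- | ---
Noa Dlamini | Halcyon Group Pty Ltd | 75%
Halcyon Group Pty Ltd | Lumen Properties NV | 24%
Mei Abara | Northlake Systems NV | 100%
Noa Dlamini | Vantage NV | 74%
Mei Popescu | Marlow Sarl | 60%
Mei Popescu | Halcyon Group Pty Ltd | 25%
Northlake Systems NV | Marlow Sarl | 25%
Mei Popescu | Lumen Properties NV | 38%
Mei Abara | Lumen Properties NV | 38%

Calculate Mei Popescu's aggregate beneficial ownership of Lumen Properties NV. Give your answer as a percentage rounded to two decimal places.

Mei Popescu reaches Lumen along 2 paths.
Via Halcyon: 25% × 24% = 6%.
Direct stake: 38% = 38%.
Total: 6% + 38% = 44%.
Rounded: 44.00%.

44.00%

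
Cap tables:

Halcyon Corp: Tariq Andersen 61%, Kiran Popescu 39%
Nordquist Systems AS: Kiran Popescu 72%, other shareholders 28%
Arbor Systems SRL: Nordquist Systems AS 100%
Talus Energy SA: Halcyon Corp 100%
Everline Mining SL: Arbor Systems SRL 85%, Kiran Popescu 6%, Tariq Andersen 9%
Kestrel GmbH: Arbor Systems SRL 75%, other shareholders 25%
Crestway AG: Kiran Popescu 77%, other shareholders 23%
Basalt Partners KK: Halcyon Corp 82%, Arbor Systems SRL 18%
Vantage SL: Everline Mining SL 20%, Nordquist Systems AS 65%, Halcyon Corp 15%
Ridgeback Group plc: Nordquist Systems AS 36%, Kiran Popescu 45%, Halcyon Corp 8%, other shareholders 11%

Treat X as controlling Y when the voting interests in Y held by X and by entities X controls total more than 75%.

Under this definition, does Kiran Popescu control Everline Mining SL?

Kiran holds 77% of Crestway, so Kiran controls Crestway.
In Everline, Kiran's side holds only 6%, not > 75%.
So Kiran does not control Everline.

No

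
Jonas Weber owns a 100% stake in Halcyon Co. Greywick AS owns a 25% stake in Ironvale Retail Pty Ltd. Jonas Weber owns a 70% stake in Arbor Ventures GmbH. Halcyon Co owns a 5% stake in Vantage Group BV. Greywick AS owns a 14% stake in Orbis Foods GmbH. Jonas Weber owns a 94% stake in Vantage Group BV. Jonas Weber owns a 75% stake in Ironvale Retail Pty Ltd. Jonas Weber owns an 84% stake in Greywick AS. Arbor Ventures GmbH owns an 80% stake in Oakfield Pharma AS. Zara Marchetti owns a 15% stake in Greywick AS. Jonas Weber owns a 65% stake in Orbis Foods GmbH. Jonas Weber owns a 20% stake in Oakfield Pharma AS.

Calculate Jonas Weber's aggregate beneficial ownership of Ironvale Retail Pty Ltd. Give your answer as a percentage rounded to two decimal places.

Jonas reaches Ironvale along 2 paths.
Direct stake: 75% = 75%.
Via Greywick: 84% × 25% = 21%.
Total: 75% + 21% = 96%.
Rounded: 96.00%.

96.00%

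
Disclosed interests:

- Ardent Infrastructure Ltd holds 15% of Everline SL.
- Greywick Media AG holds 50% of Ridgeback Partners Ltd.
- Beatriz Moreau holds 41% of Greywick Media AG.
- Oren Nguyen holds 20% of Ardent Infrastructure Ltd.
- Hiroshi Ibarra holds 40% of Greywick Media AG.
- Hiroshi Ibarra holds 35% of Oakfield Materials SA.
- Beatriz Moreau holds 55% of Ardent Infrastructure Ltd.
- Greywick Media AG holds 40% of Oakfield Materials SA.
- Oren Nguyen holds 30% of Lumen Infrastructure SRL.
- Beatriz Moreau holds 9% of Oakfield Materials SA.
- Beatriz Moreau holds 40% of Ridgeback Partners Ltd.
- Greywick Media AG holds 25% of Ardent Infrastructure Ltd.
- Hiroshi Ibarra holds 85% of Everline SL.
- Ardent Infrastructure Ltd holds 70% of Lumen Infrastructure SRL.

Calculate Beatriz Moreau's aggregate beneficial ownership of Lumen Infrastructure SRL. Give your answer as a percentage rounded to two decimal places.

45.68%

Beatriz reaches Lumen along 2 paths.
Via Greywick → Ardent: 41% × 25% × 70% = 7.175%.
Via Ardent: 55% × 70% = 38.5%.
Total: 7.175% + 38.5% = 45.675%.
Rounded: 45.68%.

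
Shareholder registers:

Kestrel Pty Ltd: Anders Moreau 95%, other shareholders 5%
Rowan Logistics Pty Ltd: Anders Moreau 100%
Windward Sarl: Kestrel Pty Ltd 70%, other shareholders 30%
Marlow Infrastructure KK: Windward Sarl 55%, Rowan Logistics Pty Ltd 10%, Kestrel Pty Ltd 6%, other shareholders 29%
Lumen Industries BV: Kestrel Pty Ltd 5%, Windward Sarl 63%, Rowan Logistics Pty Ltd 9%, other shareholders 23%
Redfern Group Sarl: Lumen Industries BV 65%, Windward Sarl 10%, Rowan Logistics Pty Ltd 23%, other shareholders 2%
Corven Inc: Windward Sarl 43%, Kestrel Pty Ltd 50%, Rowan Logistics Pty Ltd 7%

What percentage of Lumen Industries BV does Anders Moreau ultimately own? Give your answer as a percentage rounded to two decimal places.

Anders reaches Lumen along 3 paths.
Via Kestrel: 95% × 5% = 4.75%.
Via Kestrel → Windward: 95% × 70% × 63% = 41.895%.
Via Rowan: 100% × 9% = 9%.
Total: 4.75% + 41.895% + 9% = 55.645%.
Rounded: 55.65%.

55.65%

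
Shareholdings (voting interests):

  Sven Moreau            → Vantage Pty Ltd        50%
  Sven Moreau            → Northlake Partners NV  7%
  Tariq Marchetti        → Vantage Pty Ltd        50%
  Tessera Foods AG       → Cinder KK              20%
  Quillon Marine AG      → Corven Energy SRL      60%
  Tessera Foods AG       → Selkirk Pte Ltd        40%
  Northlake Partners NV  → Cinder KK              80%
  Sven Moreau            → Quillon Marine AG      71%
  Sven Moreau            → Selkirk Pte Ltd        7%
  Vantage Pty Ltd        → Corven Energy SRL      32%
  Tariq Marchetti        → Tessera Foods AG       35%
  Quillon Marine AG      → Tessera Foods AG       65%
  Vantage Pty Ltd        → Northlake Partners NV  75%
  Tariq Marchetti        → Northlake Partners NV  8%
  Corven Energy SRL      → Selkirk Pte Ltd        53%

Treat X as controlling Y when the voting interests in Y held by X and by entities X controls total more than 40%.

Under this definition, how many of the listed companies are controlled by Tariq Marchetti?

Tariq holds 50% of Vantage, so Tariq controls Vantage.
Tariq and Vantage together hold 8% + 75% = 83% of Northlake, so Tariq controls Northlake.
Northlake holds 80% of Cinder, so Tariq controls Cinder.
No other company's threshold is met.
Tariq controls 3 companies.

3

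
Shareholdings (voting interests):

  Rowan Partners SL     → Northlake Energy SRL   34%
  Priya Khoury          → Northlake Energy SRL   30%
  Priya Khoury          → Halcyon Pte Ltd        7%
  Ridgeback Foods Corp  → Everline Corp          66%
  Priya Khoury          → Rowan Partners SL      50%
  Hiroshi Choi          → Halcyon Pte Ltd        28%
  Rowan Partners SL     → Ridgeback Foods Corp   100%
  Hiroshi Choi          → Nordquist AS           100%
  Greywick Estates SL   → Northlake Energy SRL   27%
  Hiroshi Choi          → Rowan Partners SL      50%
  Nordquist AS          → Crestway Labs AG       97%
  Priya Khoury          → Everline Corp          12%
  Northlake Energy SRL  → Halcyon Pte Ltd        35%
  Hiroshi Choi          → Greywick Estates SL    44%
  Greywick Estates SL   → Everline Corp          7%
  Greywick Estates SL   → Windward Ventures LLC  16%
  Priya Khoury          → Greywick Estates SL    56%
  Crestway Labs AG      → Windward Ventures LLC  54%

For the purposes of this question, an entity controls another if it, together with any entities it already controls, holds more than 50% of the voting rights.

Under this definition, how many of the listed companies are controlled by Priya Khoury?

2

Priya holds 56% of Greywick, so Priya controls Greywick.
Greywick and Priya together hold 27% + 30% = 57% of Northlake, so Priya controls Northlake.
No other company's threshold is met.
Priya controls 2 companies.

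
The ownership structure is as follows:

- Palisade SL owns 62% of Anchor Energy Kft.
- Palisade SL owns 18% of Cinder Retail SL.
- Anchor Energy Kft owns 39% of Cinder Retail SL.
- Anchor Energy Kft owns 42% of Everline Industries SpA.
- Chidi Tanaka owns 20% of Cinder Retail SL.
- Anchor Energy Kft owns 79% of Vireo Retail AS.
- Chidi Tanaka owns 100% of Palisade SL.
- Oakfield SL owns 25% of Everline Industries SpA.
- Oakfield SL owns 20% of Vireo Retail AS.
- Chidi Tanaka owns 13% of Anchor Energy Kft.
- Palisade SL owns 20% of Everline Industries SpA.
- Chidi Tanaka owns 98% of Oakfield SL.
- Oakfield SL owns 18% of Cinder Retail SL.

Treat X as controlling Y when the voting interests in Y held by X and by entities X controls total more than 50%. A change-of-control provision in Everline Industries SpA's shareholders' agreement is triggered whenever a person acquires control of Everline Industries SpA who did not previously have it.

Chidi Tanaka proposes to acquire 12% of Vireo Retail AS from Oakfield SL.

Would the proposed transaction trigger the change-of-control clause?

No

The purchase adds only to Chidi's holdings (Oakfield's stake shrinks), so Chidi is the only person who could newly come to control Everline.
Chidi holds 98% of Oakfield, so Chidi controls Oakfield.
Chidi holds 100% of Palisade, so Chidi controls Palisade.
Chidi and Palisade together hold 13% + 62% = 75% of Anchor, so Chidi controls Anchor.
Palisade and Anchor and Oakfield together hold 20% + 42% + 25% = 87% of Everline, so Chidi controls Everline.
So Chidi already controls Everline before the transaction.
After the purchase, Chidi holds 12% of Vireo directly, and Oakfield's stake falls to 8%.
Chidi controlled Everline already, so this is not a new person acquiring control; every other person's position is unchanged or reduced.
No new person acquires control, so the clause is not triggered.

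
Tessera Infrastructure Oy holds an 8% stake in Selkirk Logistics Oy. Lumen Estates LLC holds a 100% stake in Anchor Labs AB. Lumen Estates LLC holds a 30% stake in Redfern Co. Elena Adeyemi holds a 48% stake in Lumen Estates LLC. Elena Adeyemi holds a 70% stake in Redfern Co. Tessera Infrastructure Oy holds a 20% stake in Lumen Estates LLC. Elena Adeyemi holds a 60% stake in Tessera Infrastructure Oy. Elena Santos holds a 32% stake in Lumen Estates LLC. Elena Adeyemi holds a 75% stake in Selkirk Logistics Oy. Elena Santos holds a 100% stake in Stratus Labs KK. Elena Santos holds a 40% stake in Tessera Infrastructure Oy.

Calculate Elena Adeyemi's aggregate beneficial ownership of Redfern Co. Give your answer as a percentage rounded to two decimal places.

88.00%

Elena Adeyemi reaches Redfern along 3 paths.
Direct stake: 70% = 70%.
Via Tessera → Lumen: 60% × 20% × 30% = 3.6%.
Via Lumen: 48% × 30% = 14.4%.
Total: 70% + 3.6% + 14.4% = 88%.
Rounded: 88.00%.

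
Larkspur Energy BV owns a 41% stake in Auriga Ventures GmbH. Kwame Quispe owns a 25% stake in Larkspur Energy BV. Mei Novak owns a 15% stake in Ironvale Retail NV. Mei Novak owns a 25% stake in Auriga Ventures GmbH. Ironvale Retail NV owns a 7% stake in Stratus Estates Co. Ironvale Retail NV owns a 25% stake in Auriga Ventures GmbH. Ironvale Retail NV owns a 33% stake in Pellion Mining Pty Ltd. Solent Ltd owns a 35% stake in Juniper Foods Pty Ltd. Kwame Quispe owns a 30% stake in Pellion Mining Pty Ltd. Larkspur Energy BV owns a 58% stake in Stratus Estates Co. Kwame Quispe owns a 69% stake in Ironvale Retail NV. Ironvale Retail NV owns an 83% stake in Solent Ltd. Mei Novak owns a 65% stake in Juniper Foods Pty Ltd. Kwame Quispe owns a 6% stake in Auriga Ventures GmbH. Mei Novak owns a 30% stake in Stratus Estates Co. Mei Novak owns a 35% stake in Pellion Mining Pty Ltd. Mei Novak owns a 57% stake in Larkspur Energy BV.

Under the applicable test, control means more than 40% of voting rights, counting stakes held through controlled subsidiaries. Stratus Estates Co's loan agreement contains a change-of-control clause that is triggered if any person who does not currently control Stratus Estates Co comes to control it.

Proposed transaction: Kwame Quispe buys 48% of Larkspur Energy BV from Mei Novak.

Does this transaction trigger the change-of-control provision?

The purchase adds only to Kwame's holdings (Mei's stake shrinks), so Kwame is the only person who could newly come to control Stratus.
Kwame holds 69% of Ironvale, so Kwame controls Ironvale.
Ironvale holds 83% of Solent, so Kwame controls Solent.
Kwame and Ironvale together hold 30% + 33% = 63% of Pellion, so Kwame controls Pellion.
In Stratus, Kwame's side holds only 7%, not > 40%.
So before the transaction, Kwame does not control Stratus.
After the purchase, Kwame's direct stake in Larkspur rises to 25% + 48% = 73%, and Mei's stake falls to 9%.
Kwame holds 73% of Larkspur, so Kwame controls Larkspur.
Ironvale and Larkspur together hold 7% + 58% = 65% of Stratus, so Kwame controls Stratus.
Kwame did not control Stratus before and does after, so the clause is triggered.

Yes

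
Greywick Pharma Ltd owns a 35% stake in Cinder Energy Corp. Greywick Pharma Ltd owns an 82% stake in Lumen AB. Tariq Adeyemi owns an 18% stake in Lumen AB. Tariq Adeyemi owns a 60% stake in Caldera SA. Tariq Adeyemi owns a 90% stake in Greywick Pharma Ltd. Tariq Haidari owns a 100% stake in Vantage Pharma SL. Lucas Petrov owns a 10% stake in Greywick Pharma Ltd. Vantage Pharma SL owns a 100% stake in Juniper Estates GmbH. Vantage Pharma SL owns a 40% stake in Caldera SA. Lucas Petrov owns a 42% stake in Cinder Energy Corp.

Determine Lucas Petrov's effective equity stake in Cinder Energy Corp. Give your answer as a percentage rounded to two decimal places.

45.50%

Lucas reaches Cinder along 2 paths.
Via Greywick: 10% × 35% = 3.5%.
Direct stake: 42% = 42%.
Total: 3.5% + 42% = 45.5%.
Rounded: 45.50%.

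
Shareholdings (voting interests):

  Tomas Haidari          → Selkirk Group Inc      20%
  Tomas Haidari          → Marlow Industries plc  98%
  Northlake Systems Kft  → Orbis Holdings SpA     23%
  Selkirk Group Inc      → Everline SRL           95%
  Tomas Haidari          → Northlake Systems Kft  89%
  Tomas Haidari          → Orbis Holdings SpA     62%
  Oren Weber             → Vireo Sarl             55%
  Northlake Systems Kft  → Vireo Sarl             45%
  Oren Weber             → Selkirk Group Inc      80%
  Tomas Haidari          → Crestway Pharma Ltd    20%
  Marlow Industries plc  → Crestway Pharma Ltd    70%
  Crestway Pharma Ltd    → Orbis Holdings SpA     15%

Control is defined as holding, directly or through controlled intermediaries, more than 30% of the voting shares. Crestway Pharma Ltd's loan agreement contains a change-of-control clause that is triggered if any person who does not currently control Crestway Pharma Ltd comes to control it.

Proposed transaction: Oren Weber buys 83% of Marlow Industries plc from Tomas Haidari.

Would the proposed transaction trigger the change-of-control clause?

The purchase adds only to Oren's holdings (Tomas's stake shrinks), so Oren is the only person who could newly come to control Crestway.
Oren holds 80% of Selkirk, so Oren controls Selkirk.
Selkirk holds 95% of Everline, so Oren controls Everline.
Oren holds 55% of Vireo, so Oren controls Vireo.
Neither Oren nor any entity Oren controls holds any voting interest in Crestway.
So before the transaction, Oren does not control Crestway.
After the purchase, Oren holds 83% of Marlow directly, and Tomas's stake falls to 15%.
Oren holds 83% of Marlow, so Oren controls Marlow.
Marlow holds 70% of Crestway, so Oren controls Crestway.
Oren did not control Crestway before and does after, so the clause is triggered.

Yes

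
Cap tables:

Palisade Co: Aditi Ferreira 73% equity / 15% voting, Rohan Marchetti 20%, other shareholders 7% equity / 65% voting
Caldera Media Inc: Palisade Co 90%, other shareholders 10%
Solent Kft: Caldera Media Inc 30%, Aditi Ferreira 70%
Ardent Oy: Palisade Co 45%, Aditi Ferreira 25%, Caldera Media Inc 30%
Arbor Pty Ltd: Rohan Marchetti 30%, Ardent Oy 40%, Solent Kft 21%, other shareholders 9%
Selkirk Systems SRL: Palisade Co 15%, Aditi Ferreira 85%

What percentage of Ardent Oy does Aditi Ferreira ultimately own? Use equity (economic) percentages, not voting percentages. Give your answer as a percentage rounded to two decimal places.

77.56%

Aditi reaches Ardent along 3 paths.
Via Palisade: 73% × 45% = 32.85%.
Direct stake: 25% = 25%.
Via Palisade → Caldera: 73% × 90% × 30% = 19.71%.
Total: 32.85% + 25% + 19.71% = 77.56%.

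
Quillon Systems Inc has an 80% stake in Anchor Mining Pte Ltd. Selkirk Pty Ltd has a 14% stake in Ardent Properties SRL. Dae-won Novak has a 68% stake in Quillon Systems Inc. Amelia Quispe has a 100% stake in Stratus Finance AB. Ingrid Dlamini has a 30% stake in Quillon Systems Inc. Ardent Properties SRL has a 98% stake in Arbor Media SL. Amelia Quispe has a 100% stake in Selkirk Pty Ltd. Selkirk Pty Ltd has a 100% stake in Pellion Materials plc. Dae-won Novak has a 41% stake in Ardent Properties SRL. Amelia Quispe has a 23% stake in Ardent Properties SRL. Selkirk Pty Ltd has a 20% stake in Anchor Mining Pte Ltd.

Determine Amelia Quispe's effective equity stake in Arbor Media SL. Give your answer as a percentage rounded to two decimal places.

36.26%

Amelia reaches Arbor along 2 paths.
Via Selkirk → Ardent: 100% × 14% × 98% = 13.72%.
Via Ardent: 23% × 98% = 22.54%.
Total: 13.72% + 22.54% = 36.26%.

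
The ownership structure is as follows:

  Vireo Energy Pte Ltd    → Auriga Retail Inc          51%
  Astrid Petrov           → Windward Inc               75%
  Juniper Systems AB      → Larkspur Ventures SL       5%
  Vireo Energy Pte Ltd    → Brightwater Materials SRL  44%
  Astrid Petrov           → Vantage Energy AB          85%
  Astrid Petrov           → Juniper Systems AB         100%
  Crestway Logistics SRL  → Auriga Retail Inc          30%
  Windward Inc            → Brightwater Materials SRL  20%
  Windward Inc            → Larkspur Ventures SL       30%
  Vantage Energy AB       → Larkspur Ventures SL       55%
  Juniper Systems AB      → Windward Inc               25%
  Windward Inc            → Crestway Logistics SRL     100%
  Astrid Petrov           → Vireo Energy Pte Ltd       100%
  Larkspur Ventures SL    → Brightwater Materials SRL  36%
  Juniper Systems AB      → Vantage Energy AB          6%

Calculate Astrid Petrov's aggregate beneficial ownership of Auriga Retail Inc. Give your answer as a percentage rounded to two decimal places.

Astrid reaches Auriga along 3 paths.
Via Windward → Crestway: 75% × 100% × 30% = 22.5%.
Via Juniper → Windward → Crestway: 100% × 25% × 100% × 30% = 7.5%.
Via Vireo: 100% × 51% = 51%.
Total: 22.5% + 7.5% + 51% = 81%.
Rounded: 81.00%.

81.00%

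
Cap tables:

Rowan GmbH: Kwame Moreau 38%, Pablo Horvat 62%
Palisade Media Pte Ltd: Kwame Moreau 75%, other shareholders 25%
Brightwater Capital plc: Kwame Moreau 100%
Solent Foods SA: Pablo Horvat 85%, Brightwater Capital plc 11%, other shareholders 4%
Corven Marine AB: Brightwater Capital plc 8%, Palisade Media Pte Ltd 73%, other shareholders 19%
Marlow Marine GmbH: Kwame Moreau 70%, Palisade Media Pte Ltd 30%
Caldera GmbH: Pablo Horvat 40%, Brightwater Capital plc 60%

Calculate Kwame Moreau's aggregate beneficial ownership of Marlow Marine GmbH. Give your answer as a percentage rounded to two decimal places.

92.50%

Kwame reaches Marlow along 2 paths.
Direct stake: 70% = 70%.
Via Palisade: 75% × 30% = 22.5%.
Total: 70% + 22.5% = 92.5%.
Rounded: 92.50%.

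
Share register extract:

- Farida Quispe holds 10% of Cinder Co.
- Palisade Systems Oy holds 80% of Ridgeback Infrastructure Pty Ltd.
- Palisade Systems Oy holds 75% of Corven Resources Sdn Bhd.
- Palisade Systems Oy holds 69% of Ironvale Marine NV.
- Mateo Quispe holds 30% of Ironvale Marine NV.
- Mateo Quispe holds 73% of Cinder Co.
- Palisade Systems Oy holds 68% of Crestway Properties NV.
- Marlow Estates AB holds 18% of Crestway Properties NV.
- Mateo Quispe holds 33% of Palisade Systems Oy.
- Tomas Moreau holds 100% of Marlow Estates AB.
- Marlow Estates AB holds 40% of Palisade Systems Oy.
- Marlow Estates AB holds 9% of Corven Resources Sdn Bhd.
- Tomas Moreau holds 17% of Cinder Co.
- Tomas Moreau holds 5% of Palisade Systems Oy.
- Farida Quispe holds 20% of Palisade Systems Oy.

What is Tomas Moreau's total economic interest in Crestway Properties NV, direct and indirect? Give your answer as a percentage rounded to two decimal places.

Tomas reaches Crestway along 3 paths.
Via Marlow: 100% × 18% = 18%.
Via Marlow → Palisade: 100% × 40% × 68% = 27.2%.
Via Palisade: 5% × 68% = 3.4%.
Total: 18% + 27.2% + 3.4% = 48.6%.
Rounded: 48.60%.

48.60%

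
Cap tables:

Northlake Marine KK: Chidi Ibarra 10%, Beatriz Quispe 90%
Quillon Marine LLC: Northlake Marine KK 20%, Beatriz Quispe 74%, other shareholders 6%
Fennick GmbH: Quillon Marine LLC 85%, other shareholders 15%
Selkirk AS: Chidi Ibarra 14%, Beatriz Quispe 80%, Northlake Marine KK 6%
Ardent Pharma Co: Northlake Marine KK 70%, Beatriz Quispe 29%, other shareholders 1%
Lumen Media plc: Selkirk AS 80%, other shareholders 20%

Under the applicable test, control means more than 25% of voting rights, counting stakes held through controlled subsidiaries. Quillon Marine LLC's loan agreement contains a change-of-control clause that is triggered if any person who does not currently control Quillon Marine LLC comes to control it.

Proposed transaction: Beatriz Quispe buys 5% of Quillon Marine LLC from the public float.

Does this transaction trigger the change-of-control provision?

The purchase changes only Beatriz's holdings, so Beatriz is the only person who could newly come to control Quillon.
Beatriz holds 90% of Northlake, so Beatriz controls Northlake.
Northlake and Beatriz together hold 20% + 74% = 94% of Quillon, so Beatriz controls Quillon.
So Beatriz already controls Quillon before the transaction.
After the purchase, Beatriz's direct stake in Quillon rises to 74% + 5% = 79%.
Beatriz controlled Quillon already, so this is not a new person acquiring control; every other person's position is unchanged or reduced.
No new person acquires control, so the clause is not triggered.

No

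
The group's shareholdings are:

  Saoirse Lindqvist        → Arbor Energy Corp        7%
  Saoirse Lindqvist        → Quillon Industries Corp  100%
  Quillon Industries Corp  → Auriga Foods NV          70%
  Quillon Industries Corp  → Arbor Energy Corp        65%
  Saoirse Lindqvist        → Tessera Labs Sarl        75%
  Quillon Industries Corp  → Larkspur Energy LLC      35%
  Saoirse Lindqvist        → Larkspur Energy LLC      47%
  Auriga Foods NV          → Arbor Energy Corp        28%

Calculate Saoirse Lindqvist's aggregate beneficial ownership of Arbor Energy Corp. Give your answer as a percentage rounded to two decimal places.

91.60%

Saoirse reaches Arbor along 3 paths.
Direct stake: 7% = 7%.
Via Quillon: 100% × 65% = 65%.
Via Quillon → Auriga: 100% × 70% × 28% = 19.6%.
Total: 7% + 65% + 19.6% = 91.6%.
Rounded: 91.60%.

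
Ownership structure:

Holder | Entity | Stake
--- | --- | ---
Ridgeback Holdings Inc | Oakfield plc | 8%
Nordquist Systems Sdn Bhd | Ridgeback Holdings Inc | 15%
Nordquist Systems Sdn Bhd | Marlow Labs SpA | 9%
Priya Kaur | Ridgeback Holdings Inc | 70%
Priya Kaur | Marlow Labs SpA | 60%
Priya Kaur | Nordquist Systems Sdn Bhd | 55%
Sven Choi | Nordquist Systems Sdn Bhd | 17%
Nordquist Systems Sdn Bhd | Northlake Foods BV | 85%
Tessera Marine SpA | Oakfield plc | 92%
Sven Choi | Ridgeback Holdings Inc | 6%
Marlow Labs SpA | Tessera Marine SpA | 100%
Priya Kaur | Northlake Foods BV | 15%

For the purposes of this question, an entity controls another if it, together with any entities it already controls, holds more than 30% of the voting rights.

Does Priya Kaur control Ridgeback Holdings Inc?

Yes

Priya holds 55% of Nordquist, so Priya controls Nordquist.
Nordquist and Priya together hold 15% + 70% = 85% of Ridgeback, so Priya controls Ridgeback.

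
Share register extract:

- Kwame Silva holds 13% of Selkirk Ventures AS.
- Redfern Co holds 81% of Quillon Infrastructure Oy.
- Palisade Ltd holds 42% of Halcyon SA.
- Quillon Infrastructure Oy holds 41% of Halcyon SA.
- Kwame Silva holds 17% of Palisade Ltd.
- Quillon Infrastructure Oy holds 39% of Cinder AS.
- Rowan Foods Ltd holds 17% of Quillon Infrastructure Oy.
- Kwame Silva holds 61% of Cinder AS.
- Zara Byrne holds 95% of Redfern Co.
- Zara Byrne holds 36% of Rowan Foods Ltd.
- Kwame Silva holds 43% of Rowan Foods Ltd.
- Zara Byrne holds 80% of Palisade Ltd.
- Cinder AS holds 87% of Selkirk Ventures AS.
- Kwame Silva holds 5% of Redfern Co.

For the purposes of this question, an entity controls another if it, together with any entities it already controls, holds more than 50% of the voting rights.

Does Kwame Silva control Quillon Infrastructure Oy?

Kwame holds 61% of Cinder, so Kwame controls Cinder.
Kwame and Cinder together hold 13% + 87% = 100% of Selkirk, so Kwame controls Selkirk.
Neither Kwame nor any entity Kwame controls holds any voting interest in Quillon.
So Kwame does not control Quillon.

No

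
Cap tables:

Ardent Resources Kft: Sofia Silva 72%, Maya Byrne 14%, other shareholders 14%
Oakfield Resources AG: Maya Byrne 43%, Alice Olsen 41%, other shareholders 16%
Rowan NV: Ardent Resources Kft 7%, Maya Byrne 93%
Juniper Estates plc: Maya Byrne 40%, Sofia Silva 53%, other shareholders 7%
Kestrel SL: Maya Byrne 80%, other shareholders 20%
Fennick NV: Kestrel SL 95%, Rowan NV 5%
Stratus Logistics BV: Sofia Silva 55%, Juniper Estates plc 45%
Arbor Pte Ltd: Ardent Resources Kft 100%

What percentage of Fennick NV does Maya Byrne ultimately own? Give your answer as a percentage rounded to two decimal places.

80.70%

Maya reaches Fennick along 3 paths.
Via Kestrel: 80% × 95% = 76%.
Via Ardent → Rowan: 14% × 7% × 5% = 0.049%.
Via Rowan: 93% × 5% = 4.65%.
Total: 76% + 0.049% + 4.65% = 80.699%.
Rounded: 80.70%.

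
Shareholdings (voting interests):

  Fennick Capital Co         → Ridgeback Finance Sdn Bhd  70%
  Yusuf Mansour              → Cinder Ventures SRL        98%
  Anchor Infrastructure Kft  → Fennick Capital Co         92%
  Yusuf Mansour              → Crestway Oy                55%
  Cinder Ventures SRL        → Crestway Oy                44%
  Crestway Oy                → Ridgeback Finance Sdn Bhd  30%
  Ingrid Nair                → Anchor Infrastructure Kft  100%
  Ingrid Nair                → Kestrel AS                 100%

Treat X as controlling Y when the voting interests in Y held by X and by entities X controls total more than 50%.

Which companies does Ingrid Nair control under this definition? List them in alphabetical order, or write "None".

Anchor Infrastructure Kft, Fennick Capital Co, Kestrel AS, Ridgeback Finance Sdn Bhd

Ingrid holds 100% of Kestrel, so Ingrid controls Kestrel.
Ingrid holds 100% of Anchor, so Ingrid controls Anchor.
Anchor holds 92% of Fennick, so Ingrid controls Fennick.
Fennick holds 70% of Ridgeback, so Ingrid controls Ridgeback.
No other company's threshold is met.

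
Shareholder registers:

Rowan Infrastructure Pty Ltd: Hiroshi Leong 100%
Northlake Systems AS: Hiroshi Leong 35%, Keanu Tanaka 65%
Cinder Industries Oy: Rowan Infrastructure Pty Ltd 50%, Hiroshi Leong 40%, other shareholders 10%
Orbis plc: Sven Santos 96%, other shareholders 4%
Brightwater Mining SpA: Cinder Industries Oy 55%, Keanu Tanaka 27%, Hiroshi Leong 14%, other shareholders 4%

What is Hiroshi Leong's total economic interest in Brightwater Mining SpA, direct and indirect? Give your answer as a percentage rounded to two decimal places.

Hiroshi reaches Brightwater along 3 paths.
Via Rowan → Cinder: 100% × 50% × 55% = 27.5%.
Via Cinder: 40% × 55% = 22%.
Direct stake: 14% = 14%.
Total: 27.5% + 22% + 14% = 63.5%.
Rounded: 63.50%.

63.50%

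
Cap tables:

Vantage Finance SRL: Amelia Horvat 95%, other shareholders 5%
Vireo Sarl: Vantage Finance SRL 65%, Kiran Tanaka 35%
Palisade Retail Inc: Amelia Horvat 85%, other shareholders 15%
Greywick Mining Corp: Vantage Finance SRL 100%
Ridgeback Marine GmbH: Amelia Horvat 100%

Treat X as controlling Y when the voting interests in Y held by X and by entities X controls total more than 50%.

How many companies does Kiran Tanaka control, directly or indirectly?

Kiran's largest direct stake is 35% in Vireo, which does not meet the threshold.
Kiran controls 0 companies.

0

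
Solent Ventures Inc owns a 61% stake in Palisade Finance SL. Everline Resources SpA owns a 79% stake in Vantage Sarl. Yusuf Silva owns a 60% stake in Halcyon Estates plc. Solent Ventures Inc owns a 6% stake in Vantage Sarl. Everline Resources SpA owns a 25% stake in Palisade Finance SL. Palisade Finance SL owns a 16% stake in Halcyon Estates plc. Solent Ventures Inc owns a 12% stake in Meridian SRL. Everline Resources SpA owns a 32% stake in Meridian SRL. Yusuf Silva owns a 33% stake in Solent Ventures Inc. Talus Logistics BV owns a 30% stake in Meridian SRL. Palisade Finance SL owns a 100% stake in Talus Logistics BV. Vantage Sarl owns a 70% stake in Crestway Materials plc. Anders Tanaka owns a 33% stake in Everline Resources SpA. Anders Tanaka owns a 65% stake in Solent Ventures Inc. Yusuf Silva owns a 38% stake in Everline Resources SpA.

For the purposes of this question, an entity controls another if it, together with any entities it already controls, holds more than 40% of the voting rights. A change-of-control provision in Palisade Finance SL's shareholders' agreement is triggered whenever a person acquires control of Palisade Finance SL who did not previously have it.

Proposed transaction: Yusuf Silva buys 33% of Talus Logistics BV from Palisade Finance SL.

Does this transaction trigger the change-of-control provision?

The purchase adds only to Yusuf's holdings (Palisade's stake shrinks), so Yusuf is the only person who could newly come to control Palisade.
Yusuf holds 60% of Halcyon, so Yusuf controls Halcyon.
Neither Yusuf nor any entity Yusuf controls holds any voting interest in Palisade.
So before the transaction, Yusuf does not control Palisade.
After the purchase, Yusuf holds 33% of Talus directly, and Palisade's stake falls to 67%.
Yusuf's side now holds 33% of Talus, not > 40%, so Yusuf still does not control Talus.
After the transaction, neither Yusuf nor any entity Yusuf controls holds a voting interest in Palisade, so Yusuf still does not control it.
No new person acquires control, so the clause is not triggered.

No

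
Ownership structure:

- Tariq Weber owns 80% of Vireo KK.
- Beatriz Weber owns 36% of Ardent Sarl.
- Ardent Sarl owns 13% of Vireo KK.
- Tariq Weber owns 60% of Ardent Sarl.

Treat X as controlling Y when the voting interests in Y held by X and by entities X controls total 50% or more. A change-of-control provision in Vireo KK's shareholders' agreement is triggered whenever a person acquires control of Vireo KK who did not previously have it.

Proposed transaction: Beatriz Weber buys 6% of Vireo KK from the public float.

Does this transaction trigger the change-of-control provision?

No

The purchase changes only Beatriz's holdings, so Beatriz is the only person who could newly come to control Vireo.
Beatriz's largest direct stake is 36% in Ardent, which does not meet the threshold, so Beatriz controls no company.
Neither Beatriz nor any entity Beatriz controls holds any voting interest in Vireo.
So before the transaction, Beatriz does not control Vireo.
After the purchase, Beatriz holds 6% of Vireo directly.
After the transaction, Beatriz's side holds 6% of Vireo, not ≥ 50%, so Beatriz still does not control Vireo.
No new person acquires control, so the clause is not triggered.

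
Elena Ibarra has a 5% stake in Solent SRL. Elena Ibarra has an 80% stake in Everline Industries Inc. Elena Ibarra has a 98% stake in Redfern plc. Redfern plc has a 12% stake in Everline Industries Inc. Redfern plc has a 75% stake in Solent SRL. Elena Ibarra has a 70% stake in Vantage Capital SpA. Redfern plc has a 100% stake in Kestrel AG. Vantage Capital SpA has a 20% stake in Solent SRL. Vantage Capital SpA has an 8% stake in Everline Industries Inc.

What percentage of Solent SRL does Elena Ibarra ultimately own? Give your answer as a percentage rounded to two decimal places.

92.50%

Elena reaches Solent along 3 paths.
Via Vantage: 70% × 20% = 14%.
Via Redfern: 98% × 75% = 73.5%.
Direct stake: 5% = 5%.
Total: 14% + 73.5% + 5% = 92.5%.
Rounded: 92.50%.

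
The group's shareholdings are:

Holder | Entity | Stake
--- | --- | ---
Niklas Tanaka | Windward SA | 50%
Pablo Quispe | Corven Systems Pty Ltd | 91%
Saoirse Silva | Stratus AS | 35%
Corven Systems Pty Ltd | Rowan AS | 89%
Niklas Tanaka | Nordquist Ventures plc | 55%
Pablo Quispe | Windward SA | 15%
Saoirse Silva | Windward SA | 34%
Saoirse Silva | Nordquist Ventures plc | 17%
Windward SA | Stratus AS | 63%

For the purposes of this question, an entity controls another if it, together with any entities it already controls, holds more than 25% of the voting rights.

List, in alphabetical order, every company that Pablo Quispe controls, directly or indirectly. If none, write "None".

Pablo holds 91% of Corven, so Pablo controls Corven.
Corven holds 89% of Rowan, so Pablo controls Rowan.
No other company's threshold is met.

Corven Systems Pty Ltd, Rowan AS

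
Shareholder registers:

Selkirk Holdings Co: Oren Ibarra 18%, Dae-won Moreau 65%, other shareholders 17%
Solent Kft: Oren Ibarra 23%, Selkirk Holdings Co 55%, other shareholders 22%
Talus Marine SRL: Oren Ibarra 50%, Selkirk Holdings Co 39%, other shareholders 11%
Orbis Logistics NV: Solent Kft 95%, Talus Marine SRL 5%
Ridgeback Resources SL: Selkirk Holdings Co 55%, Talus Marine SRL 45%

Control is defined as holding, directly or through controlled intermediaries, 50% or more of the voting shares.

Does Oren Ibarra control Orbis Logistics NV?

Oren holds 50% of Talus, so Oren controls Talus.
In Orbis, Oren's side holds only 5%, not ≥ 50%.
So Oren does not control Orbis.

No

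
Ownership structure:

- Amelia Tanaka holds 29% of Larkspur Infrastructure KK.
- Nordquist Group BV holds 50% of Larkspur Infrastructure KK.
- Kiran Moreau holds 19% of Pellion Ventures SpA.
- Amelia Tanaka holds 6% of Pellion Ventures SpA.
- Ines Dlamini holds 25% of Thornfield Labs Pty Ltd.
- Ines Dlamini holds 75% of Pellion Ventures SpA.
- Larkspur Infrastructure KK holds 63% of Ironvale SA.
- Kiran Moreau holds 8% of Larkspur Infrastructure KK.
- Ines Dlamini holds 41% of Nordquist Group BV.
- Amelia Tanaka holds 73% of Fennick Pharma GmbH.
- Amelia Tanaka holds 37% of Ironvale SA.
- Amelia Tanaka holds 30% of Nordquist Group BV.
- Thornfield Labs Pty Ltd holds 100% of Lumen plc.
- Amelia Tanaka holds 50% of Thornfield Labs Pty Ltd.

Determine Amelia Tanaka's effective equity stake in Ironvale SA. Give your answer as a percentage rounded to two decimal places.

64.72%

Amelia reaches Ironvale along 3 paths.
Via Larkspur: 29% × 63% = 18.27%.
Via Nordquist → Larkspur: 30% × 50% × 63% = 9.45%.
Direct stake: 37% = 37%.
Total: 18.27% + 9.45% + 37% = 64.72%.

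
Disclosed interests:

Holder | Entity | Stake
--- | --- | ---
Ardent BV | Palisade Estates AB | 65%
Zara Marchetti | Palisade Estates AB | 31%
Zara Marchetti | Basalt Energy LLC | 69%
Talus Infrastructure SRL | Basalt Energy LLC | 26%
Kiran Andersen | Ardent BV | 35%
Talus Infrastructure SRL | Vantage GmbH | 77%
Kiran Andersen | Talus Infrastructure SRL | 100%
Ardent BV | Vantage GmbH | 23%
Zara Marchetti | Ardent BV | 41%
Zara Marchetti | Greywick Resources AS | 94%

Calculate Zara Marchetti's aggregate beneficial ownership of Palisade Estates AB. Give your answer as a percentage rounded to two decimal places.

Zara reaches Palisade along 2 paths.
Via Ardent: 41% × 65% = 26.65%.
Direct stake: 31% = 31%.
Total: 26.65% + 31% = 57.65%.

57.65%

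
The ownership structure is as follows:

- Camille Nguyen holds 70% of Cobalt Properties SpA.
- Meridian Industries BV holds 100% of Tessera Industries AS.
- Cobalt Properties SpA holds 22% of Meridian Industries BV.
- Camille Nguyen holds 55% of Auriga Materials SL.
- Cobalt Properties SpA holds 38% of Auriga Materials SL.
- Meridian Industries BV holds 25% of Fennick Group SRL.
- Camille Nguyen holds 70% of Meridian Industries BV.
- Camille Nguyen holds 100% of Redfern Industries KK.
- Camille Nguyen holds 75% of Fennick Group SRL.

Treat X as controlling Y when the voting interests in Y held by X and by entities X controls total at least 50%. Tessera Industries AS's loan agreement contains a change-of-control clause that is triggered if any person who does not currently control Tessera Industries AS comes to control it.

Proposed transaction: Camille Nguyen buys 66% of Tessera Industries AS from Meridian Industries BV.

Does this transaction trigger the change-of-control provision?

No

The purchase adds only to Camille's holdings (Meridian's stake shrinks), so Camille is the only person who could newly come to control Tessera.
Camille holds 70% of Cobalt, so Camille controls Cobalt.
Camille and Cobalt together hold 70% + 22% = 92% of Meridian, so Camille controls Meridian.
Meridian holds 100% of Tessera, so Camille controls Tessera.
So Camille already controls Tessera before the transaction.
After the purchase, Camille holds 66% of Tessera directly, and Meridian's stake falls to 34%.
Camille controlled Tessera already, so this is not a new person acquiring control; every other person's position is unchanged or reduced.
No new person acquires control, so the clause is not triggered.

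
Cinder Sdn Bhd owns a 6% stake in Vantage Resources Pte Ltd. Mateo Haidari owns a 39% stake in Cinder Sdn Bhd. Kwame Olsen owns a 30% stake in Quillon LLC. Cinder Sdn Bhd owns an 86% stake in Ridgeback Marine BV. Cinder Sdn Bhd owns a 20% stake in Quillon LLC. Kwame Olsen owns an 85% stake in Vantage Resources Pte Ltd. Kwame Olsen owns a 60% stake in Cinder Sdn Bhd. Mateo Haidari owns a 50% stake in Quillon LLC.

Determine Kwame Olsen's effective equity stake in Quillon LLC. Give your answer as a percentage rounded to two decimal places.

Kwame reaches Quillon along 2 paths.
Via Cinder: 60% × 20% = 12%.
Direct stake: 30% = 30%.
Total: 12% + 30% = 42%.
Rounded: 42.00%.

42.00%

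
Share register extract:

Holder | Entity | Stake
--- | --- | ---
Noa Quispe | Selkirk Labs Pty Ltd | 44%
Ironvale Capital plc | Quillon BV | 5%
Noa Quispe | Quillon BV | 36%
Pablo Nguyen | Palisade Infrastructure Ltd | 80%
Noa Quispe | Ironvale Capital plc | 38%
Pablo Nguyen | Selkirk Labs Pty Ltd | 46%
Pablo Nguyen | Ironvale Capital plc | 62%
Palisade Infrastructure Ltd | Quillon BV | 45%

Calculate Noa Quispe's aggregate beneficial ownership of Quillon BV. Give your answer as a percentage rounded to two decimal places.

Noa reaches Quillon along 2 paths.
Direct stake: 36% = 36%.
Via Ironvale: 38% × 5% = 1.9%.
Total: 36% + 1.9% = 37.9%.
Rounded: 37.90%.

37.90%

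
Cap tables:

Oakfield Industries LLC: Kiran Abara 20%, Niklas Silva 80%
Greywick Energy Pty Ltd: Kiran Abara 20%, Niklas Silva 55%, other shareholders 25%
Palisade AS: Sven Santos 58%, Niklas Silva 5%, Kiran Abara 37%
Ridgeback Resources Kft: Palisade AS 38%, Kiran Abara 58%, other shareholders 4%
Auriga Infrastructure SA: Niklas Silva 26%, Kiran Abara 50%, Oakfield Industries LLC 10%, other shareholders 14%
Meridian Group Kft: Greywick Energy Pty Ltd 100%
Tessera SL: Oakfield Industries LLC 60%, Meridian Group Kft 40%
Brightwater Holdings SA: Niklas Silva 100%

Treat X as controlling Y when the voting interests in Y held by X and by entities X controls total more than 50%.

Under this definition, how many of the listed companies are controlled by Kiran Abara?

1

Kiran holds 58% of Ridgeback, so Kiran controls Ridgeback.
No other company's threshold is met.
Kiran controls 1 company.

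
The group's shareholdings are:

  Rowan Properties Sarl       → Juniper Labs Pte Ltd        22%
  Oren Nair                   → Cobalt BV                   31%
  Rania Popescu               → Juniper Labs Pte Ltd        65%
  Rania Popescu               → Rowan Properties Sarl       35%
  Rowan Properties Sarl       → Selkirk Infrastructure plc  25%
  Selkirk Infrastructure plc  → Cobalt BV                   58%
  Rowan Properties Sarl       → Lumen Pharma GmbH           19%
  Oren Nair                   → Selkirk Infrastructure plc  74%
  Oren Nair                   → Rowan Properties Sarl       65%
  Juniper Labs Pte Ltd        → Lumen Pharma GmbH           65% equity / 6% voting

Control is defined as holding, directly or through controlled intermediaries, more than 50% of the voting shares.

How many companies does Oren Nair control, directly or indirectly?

Oren holds 65% of Rowan, so Oren controls Rowan.
Rowan and Oren together hold 25% + 74% = 99% of Selkirk, so Oren controls Selkirk.
Selkirk and Oren together hold 58% + 31% = 89% of Cobalt, so Oren controls Cobalt.
No other company's threshold is met.
Oren controls 3 companies.

3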